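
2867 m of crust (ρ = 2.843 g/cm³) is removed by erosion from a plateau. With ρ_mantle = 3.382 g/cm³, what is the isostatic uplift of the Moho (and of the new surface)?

2410 m

Unloading: uplift u = e ρ_c/ρ_m = 2867 m × 2.843/3.382 = 2410 m.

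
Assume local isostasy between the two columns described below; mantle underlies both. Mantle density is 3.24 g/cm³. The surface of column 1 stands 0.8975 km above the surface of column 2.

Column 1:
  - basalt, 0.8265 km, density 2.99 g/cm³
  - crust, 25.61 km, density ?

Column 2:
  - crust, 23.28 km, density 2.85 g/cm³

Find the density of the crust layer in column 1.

2.78 g/cm³

Take the compensation level at the base of the deeper column (depth z_c below the surface of column 1) and equate Σ ρ_i t_i down to z_c; mantle fills any gap and the z_c terms cancel.
Column 1: 0.8265×2.99 + 25.61×ρ + (z_c − 26.4365)×3.24
Column 2: 0.8975×0 + 23.28×2.85 + (z_c − 0.8975 − 23.28)×3.24
The z_c×3.24 term appears on both sides and cancels. Collect the known terms of each column as K = Σ(ρt)_known − 3.24 × (depth of known layers): K_1 = 2.471235 − 3.24×26.4365 = −83.183025; K_2 = 66.348 − 3.24×(0.8975 + 23.28) = −11.9871.
Balance: K_1 + 25.61×ρ = K_2, so ρ = (K_2 − K_1)/25.61 = 71.1959/25.61 = 2.78 g/cm³.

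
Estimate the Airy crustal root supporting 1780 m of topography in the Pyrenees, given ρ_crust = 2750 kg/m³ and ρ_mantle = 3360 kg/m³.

For local isostatic compensation: the weight of the topography is balanced by the buoyancy of the root, ρ_c h = (ρ_m − ρ_c) r.
r = h · ρ_c / (ρ_m − ρ_c) = 1780 m × 2750 / (3360 − 2750) = 8020 m.

8020 m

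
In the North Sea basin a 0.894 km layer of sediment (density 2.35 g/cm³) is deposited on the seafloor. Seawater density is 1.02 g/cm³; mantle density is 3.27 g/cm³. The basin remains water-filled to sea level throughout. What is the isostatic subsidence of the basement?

Submarine loading: the sediment displaces seawater, and the subsidence is in turn flooded, so s (ρ_m − ρ_w) = t (ρ_sed − ρ_w).
s = 0.894 km × (2.35 − 1.02) / (3.27 − 1.02) = 0.528 km.

0.528 km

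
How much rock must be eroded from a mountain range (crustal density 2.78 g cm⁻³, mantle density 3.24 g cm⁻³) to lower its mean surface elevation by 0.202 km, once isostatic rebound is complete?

1.42 km

Net drop Δ = e − u = e − e ρ_c/ρ_m = e (ρ_m − ρ_c)/ρ_m.
e = Δ ρ_m/(ρ_m − ρ_c) = 0.202 km × 3.24/0.46 = 1.42 km.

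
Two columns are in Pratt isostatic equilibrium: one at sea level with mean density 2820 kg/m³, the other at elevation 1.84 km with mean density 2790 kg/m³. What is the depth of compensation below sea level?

171 km

ρ_ref D = ρ (D + h) → D (ρ_ref − ρ) = ρ h.
D = ρ h/(ρ_ref − ρ) = 2790 × 1.84 km/(2820 − 2790) = 171 km.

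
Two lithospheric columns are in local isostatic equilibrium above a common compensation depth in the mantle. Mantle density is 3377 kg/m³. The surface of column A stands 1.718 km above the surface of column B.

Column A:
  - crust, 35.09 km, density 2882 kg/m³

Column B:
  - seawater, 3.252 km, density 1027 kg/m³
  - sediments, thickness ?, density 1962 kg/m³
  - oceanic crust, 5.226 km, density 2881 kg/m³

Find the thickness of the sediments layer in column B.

Take the compensation level at the base of the deeper column (depth z_c below the surface of column A) and equate Σ ρ_i t_i down to z_c; mantle fills any gap and the z_c terms cancel.
Column A: 35.09×2882 + (z_c − 35.09)×3377
Column B: 1.718×0 + 3.252×1027 + x×1962 + 5.226×2881 + (z_c − 1.718 − 8.478 − x)×3377
The z_c×3377 term appears on both sides and cancels. Collect the known terms of each column as K = Σ(ρt)_known − 3377 × (depth of known layers): K_A = 101129.38 − 3377×35.09 = −17369.55; K_B = 18395.91 − 3377×(1.718 + 8.478) = −16035.982.
Balance: K_A = K_B − x×(3377 − 1962), so x = (K_B − K_A)/(3377 − 1962) = 1333.57/1415 = 0.942 km.

0.942 km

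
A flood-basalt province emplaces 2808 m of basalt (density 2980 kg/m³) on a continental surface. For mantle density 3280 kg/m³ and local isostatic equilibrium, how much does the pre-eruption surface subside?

2550 m

Subaerial loading: s = t ρ_load / ρ_m.
s = 2808 m × 2980/3280 = 2550 m.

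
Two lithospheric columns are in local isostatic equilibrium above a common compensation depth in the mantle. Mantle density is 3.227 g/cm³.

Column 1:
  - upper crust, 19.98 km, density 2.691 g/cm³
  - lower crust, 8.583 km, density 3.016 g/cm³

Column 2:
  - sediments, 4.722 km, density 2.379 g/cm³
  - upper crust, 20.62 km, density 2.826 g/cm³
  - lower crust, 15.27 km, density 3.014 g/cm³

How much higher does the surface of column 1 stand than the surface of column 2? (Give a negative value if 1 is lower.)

−0.931 km

For any compensation level in the mantle, the mantle terms cancel and isostasy reduces to e = (Σt_1 − Σt_2) − (Σ(ρt)_1 − Σ(ρt)_2) / ρ_m.
Σt_1 = 28.563 km; Σt_2 = 40.612 km; Σ(ρt)_1 = 79.652508; Σ(ρt)_2 = 115.529538 (in km·g/cm³).
e = (28.563 − 40.612) − (79.652508 − 115.529538) / 3.227 = −0.931 km.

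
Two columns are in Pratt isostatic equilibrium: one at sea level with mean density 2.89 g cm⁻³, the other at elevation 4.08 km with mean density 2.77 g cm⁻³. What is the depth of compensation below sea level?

94.2 km

ρ_ref D = ρ (D + h) → D (ρ_ref − ρ) = ρ h.
D = ρ h/(ρ_ref − ρ) = 2.77 × 4.08 km/(2.89 − 2.77) = 94.2 km.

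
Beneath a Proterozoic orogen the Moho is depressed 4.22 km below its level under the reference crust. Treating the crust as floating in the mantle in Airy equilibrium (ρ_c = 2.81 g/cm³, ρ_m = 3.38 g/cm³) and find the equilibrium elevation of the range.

0.856 km

In Airy isostatic equilibrium: ρ_c h = (ρ_m − ρ_c) r.
h = r (ρ_m − ρ_c) / ρ_c = 4.22 km × (3.38 − 2.81) / 2.81 = 0.856 km.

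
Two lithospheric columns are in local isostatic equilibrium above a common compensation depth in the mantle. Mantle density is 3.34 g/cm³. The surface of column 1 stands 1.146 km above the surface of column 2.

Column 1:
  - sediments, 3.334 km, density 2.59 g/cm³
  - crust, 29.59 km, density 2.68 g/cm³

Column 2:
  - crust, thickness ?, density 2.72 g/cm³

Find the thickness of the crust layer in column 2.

Take the compensation level at the base of the deeper column (depth z_c below the surface of column 1) and equate Σ ρ_i t_i down to z_c; mantle fills any gap and the z_c terms cancel.
Column 1: 3.334×2.59 + 29.59×2.68 + (z_c − 32.924)×3.34
Column 2: 1.146×0 + x×2.72 + (z_c − 1.146 − 0 − x)×3.34
The z_c×3.34 term appears on both sides and cancels. Collect the known terms of each column as K = Σ(ρt)_known − 3.34 × (depth of known layers): K_1 = 87.93626 − 3.34×32.924 = −22.0299; K_2 = 0 − 3.34×(1.146 + 0) = −3.82764.
Balance: K_1 = K_2 − x×(3.34 − 2.72), so x = (K_2 − K_1)/(3.34 − 2.72) = 18.2023/0.62 = 29.4 km.

29.4 km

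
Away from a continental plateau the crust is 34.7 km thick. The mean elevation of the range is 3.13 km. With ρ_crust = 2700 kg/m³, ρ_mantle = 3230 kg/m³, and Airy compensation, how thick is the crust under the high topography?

53.8 km

Root depth r = h ρ_c / (ρ_m − ρ_c) = 3.13 km × 2700 / 530 = 15.95 km.
Total thickness = T + h + r = 34.7 km + 3.13 km + 15.95 km = 53.8 km.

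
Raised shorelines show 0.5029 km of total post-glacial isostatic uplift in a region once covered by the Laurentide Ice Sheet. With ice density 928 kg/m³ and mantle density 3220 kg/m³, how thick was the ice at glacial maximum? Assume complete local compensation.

u = t ρ_ice/ρ_m → t = u ρ_m/ρ_ice = 0.5029 km × 3220/928 = 1.74 km.

1.74 km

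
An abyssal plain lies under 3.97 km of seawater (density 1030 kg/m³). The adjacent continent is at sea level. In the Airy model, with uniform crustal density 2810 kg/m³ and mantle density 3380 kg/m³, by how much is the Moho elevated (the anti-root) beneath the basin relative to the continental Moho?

12.4 km

In Airy isostatic equilibrium: replacing crust with seawater at the top is compensated by replacing crust with mantle at the base: d (ρ_c − ρ_w) = a (ρ_m − ρ_c).
a = d (ρ_c − ρ_w)/(ρ_m − ρ_c) = 3.97 km × 1780/570 = 12.4 km.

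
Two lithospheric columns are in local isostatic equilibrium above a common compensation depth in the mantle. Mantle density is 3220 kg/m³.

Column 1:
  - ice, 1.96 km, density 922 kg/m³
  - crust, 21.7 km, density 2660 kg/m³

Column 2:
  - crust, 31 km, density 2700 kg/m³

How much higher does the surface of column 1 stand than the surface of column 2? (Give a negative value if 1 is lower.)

0.166 km

For any compensation level in the mantle, the mantle terms cancel and isostasy reduces to e = (Σt_1 − Σt_2) − (Σ(ρt)_1 − Σ(ρt)_2) / ρ_m.
Σt_1 = 23.66 km; Σt_2 = 31 km; Σ(ρt)_1 = 59529.12; Σ(ρt)_2 = 83700 (in km·kg/m³).
e = (23.66 − 31) − (59529.12 − 83700) / 3220 = 0.166 km.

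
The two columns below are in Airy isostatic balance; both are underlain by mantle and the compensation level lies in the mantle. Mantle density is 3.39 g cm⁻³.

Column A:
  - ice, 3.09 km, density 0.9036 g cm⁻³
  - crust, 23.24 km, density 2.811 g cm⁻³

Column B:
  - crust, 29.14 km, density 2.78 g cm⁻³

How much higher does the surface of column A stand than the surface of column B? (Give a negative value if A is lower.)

For any compensation level in the mantle, the mantle terms cancel and isostasy reduces to e = (Σt_A − Σt_B) − (Σ(ρt)_A − Σ(ρt)_B) / ρ_m.
Σt_A = 26.33 km; Σt_B = 29.14 km; Σ(ρt)_A = 68.119764; Σ(ρt)_B = 81.0092 (in km·g cm⁻³).
e = (26.33 − 29.14) − (68.119764 − 81.0092) / 3.39 = 0.992 km.

0.992 km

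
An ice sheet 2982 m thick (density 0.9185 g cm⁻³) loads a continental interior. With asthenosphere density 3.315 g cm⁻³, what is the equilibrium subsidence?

826 m

For local isostatic compensation: the ice load ρ_ice t is balanced by mantle displaced below, ρ_m s.
s = t ρ_ice / ρ_m = 2982 m × 0.9185/3.315 = 826 m.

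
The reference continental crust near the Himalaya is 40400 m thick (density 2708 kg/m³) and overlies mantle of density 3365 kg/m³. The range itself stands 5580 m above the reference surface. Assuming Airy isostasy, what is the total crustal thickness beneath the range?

Root depth r = h ρ_c / (ρ_m − ρ_c) = 5580 m × 2708 / 657 = 23000 m.
Total thickness = T + h + r = 40400 m + 5580 m + 23000 m = 69000 m.

69000 m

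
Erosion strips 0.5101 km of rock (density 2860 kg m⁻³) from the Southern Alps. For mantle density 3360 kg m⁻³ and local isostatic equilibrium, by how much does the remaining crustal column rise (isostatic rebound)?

0.434 km

Unloading: uplift u = e ρ_c/ρ_m = 0.5101 km × 2860/3360 = 0.434 km.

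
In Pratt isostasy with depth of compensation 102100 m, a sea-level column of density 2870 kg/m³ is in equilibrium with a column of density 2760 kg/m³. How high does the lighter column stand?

ρ_ref D = ρ (D + h) → h = D (ρ_ref − ρ)/ρ.
h = 102100 m × (2870 − 2760)/2760 = 4070 m.

4070 m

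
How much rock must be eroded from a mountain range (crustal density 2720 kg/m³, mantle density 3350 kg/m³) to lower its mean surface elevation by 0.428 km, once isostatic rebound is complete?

2.28 km

Net drop Δ = e − u = e − e ρ_c/ρ_m = e (ρ_m − ρ_c)/ρ_m.
e = Δ ρ_m/(ρ_m − ρ_c) = 0.428 km × 3350/630 = 2.28 km.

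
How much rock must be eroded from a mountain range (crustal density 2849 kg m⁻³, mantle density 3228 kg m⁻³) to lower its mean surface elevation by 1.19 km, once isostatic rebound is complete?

10.1 km

Net drop Δ = e − u = e − e ρ_c/ρ_m = e (ρ_m − ρ_c)/ρ_m.
e = Δ ρ_m/(ρ_m − ρ_c) = 1.19 km × 3228/379 = 10.1 km.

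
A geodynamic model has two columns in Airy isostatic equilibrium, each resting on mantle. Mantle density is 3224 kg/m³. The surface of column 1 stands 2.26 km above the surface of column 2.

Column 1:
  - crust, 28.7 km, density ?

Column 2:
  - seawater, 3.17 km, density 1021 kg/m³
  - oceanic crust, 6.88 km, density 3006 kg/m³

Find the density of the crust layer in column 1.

2670 kg/m³

Take the compensation level at the base of the deeper column (depth z_c below the surface of column 1) and equate Σ ρ_i t_i down to z_c; mantle fills any gap and the z_c terms cancel.
Column 1: 28.7×ρ + (z_c − 28.7)×3224
Column 2: 2.26×0 + 3.17×1021 + 6.88×3006 + (z_c − 2.26 − 10.05)×3224
The z_c×3224 term appears on both sides and cancels. Collect the known terms of each column as K = Σ(ρt)_known − 3224 × (depth of known layers): K_1 = 0 − 3224×28.7 = −92528.8; K_2 = 23917.85 − 3224×(2.26 + 10.05) = −15769.59.
Balance: K_1 + 28.7×ρ = K_2, so ρ = (K_2 − K_1)/28.7 = 76759.2/28.7 = 2670 kg/m³.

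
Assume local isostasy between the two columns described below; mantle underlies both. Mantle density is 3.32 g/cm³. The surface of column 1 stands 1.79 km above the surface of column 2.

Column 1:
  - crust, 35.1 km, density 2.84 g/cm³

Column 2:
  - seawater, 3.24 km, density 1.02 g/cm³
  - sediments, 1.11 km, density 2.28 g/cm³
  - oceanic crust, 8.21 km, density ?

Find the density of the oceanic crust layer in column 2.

Take the compensation level at the base of the deeper column (depth z_c below the surface of column 1) and equate Σ ρ_i t_i down to z_c; mantle fills any gap and the z_c terms cancel.
Column 1: 35.1×2.84 + (z_c − 35.1)×3.32
Column 2: 1.79×0 + 3.24×1.02 + 1.11×2.28 + 8.21×ρ + (z_c − 1.79 − 12.56)×3.32
The z_c×3.32 term appears on both sides and cancels. Collect the known terms of each column as K = Σ(ρt)_known − 3.32 × (depth of known layers): K_1 = 99.684 − 3.32×35.1 = −16.848; K_2 = 5.8356 − 3.32×(1.79 + 12.56) = −41.8064.
Balance: K_1 = K_2 + 8.21×ρ, so ρ = (K_1 − K_2)/8.21 = 24.9584/8.21 = 3.04 g/cm³.

3.04 g/cm³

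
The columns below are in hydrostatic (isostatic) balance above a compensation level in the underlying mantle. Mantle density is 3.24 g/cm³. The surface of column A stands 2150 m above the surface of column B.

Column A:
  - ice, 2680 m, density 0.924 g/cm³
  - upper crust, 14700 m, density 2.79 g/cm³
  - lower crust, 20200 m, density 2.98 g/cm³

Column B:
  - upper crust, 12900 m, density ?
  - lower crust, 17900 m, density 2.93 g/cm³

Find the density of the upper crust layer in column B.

2.81 g/cm³

Take the compensation level at the base of the deeper column (depth z_c below the surface of column A) and equate Σ ρ_i t_i down to z_c; mantle fills any gap and the z_c terms cancel.
Column A: 2680×0.924 + 14700×2.79 + 20200×2.98 + (z_c − 37580)×3.24
Column B: 2150×0 + 12900×ρ + 17900×2.93 + (z_c − 2150 − 30800)×3.24
The z_c×3.24 term appears on both sides and cancels. Collect the known terms of each column as K = Σ(ρt)_known − 3.24 × (depth of known layers): K_A = 103685.32 − 3.24×37580 = −18073.88; K_B = 52447 − 3.24×(2150 + 30800) = −54311.
Balance: K_A = K_B + 12900×ρ, so ρ = (K_A − K_B)/12900 = 36237.1/12900 = 2.81 g/cm³.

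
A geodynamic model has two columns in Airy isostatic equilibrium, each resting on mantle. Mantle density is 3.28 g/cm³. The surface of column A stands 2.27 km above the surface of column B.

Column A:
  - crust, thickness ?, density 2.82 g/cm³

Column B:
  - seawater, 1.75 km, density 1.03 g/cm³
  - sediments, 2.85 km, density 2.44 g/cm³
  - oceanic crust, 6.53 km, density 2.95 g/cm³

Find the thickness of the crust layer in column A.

Take the compensation level at the base of the deeper column (depth z_c below the surface of column A) and equate Σ ρ_i t_i down to z_c; mantle fills any gap and the z_c terms cancel.
Column A: x×2.82 + (z_c − 0 − x)×3.28
Column B: 2.27×0 + 1.75×1.03 + 2.85×2.44 + 6.53×2.95 + (z_c − 2.27 − 11.13)×3.28
The z_c×3.28 term appears on both sides and cancels. Collect the known terms of each column as K = Σ(ρt)_known − 3.28 × (depth of known layers): K_A = 0 − 3.28×0 = 0; K_B = 28.02 − 3.28×(2.27 + 11.13) = −15.932.
Balance: K_A − x×(3.28 − 2.82) = K_B, so x = (K_A − K_B)/(3.28 − 2.82) = 15.932/0.46 = 34.6 km.

34.6 km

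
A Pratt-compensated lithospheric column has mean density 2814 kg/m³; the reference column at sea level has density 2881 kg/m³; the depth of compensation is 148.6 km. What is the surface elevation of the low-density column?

3.54 km

ρ_ref D = ρ (D + h) → h = D (ρ_ref − ρ)/ρ.
h = 148.6 km × (2881 − 2814)/2814 = 3.54 km.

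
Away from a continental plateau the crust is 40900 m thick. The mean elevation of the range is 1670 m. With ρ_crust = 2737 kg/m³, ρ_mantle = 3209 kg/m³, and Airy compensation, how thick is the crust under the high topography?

52300 m

Root depth r = h ρ_c / (ρ_m − ρ_c) = 1670 m × 2737 / 472 = 9684 m.
Total thickness = T + h + r = 40900 m + 1670 m + 9684 m = 52300 m.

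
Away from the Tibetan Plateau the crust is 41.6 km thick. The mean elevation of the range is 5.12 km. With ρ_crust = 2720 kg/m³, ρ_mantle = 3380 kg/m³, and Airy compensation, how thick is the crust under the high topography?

Root depth r = h ρ_c / (ρ_m − ρ_c) = 5.12 km × 2720 / 660 = 21.1 km.
Total thickness = T + h + r = 41.6 km + 5.12 km + 21.1 km = 67.8 km.

67.8 km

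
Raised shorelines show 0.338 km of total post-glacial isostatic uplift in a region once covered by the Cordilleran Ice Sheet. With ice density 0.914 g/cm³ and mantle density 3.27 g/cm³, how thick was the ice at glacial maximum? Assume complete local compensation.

u = t ρ_ice/ρ_m → t = u ρ_m/ρ_ice = 0.338 km × 3.27/0.914 = 1.21 km.

1.21 km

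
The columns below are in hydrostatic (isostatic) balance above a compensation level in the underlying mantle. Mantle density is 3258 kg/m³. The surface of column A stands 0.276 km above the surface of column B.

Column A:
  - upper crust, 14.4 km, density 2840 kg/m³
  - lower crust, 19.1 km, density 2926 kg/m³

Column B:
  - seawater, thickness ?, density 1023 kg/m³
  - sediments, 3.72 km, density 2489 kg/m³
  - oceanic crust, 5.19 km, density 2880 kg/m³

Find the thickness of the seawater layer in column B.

Take the compensation level at the base of the deeper column (depth z_c below the surface of column A) and equate Σ ρ_i t_i down to z_c; mantle fills any gap and the z_c terms cancel.
Column A: 14.4×2840 + 19.1×2926 + (z_c − 33.5)×3258
Column B: 0.276×0 + x×1023 + 3.72×2489 + 5.19×2880 + (z_c − 0.276 − 8.91 − x)×3258
The z_c×3258 term appears on both sides and cancels. Collect the known terms of each column as K = Σ(ρt)_known − 3258 × (depth of known layers): K_A = 96782.6 − 3258×33.5 = −12360.4; K_B = 24206.28 − 3258×(0.276 + 8.91) = −5721.708.
Balance: K_A = K_B − x×(3258 − 1023), so x = (K_B − K_A)/(3258 − 1023) = 6638.69/2235 = 2.97 km.

2.97 km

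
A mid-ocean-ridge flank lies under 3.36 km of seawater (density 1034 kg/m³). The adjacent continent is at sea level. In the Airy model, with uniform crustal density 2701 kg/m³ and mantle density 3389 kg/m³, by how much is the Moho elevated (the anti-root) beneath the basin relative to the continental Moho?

Isostatic balance requires: replacing crust with seawater at the top is compensated by replacing crust with mantle at the base: d (ρ_c − ρ_w) = a (ρ_m − ρ_c).
a = d (ρ_c − ρ_w)/(ρ_m − ρ_c) = 3.36 km × 1667/688 = 8.14 km.

8.14 km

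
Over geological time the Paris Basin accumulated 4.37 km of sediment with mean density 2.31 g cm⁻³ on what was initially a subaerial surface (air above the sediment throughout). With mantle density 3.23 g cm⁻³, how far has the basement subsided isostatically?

Subaerial load: s = t ρ_sed / ρ_m = 4.37 km × 2.31/3.23 = 3.13 km.

3.13 km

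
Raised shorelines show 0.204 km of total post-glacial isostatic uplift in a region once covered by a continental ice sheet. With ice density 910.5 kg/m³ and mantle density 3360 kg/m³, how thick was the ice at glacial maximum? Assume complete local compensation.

u = t ρ_ice/ρ_m → t = u ρ_m/ρ_ice = 0.204 km × 3360/910.5 = 0.753 km.

0.753 km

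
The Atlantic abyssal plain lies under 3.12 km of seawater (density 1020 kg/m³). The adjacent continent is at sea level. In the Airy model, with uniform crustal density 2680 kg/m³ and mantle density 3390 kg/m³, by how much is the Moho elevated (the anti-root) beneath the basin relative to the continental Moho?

By Archimedes' principle applied to the lithosphere: replacing crust with seawater at the top is compensated by replacing crust with mantle at the base: d (ρ_c − ρ_w) = a (ρ_m − ρ_c).
a = d (ρ_c − ρ_w)/(ρ_m − ρ_c) = 3.12 km × 1660/710 = 7.29 km.

7.29 km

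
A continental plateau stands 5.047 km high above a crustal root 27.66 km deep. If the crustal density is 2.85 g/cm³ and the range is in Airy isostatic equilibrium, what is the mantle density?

3.37 g/cm³

Airy balance: ρ_c h = (ρ_m − ρ_c) r → ρ_m = ρ_c (1 + h/r).
ρ_m = 2.85 × (1 + 5.047 km/27.66 km) = 3.37 g/cm³.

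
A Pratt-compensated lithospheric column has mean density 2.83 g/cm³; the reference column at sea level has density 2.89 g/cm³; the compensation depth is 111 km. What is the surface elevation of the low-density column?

ρ_ref D = ρ (D + h) → h = D (ρ_ref − ρ)/ρ.
h = 111 km × (2.89 − 2.83)/2.83 = 2.35 km.

2.35 km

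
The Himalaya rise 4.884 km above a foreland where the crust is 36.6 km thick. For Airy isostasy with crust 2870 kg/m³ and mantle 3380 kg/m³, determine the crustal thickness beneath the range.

Root depth r = h ρ_c / (ρ_m − ρ_c) = 4.884 km × 2870 / 510 = 27.48 km.
Total thickness = T + h + r = 36.6 km + 4.884 km + 27.48 km = 69 km.

69 km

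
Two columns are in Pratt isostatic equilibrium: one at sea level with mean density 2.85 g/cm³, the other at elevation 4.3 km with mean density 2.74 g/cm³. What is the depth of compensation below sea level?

ρ_ref D = ρ (D + h) → D (ρ_ref − ρ) = ρ h.
D = ρ h/(ρ_ref − ρ) = 2.74 × 4.3 km/(2.85 − 2.74) = 107 km.

107 km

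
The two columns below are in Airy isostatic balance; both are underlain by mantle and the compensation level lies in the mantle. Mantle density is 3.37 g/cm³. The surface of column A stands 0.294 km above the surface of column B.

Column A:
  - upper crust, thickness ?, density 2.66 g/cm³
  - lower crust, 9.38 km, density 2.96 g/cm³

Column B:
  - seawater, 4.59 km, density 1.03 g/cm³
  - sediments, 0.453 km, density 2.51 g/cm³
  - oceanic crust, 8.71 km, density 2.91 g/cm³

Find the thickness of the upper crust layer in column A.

17.3 km

Take the compensation level at the base of the deeper column (depth z_c below the surface of column A) and equate Σ ρ_i t_i down to z_c; mantle fills any gap and the z_c terms cancel.
Column A: x×2.66 + 9.38×2.96 + (z_c − 9.38 − x)×3.37
Column B: 0.294×0 + 4.59×1.03 + 0.453×2.51 + 8.71×2.91 + (z_c − 0.294 − 13.753)×3.37
The z_c×3.37 term appears on both sides and cancels. Collect the known terms of each column as K = Σ(ρt)_known − 3.37 × (depth of known layers): K_A = 27.7648 − 3.37×9.38 = −3.8458; K_B = 31.21083 − 3.37×(0.294 + 13.753) = −16.12756.
Balance: K_A − x×(3.37 − 2.66) = K_B, so x = (K_A − K_B)/(3.37 − 2.66) = 12.2818/0.71 = 17.3 km.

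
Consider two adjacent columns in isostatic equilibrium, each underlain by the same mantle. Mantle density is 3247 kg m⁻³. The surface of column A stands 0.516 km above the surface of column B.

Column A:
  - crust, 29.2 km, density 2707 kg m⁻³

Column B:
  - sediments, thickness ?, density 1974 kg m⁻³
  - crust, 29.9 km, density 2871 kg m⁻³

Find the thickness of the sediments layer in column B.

Take the compensation level at the base of the deeper column (depth z_c below the surface of column A) and equate Σ ρ_i t_i down to z_c; mantle fills any gap and the z_c terms cancel.
Column A: 29.2×2707 + (z_c − 29.2)×3247
Column B: 0.516×0 + x×1974 + 29.9×2871 + (z_c − 0.516 − 29.9 − x)×3247
The z_c×3247 term appears on both sides and cancels. Collect the known terms of each column as K = Σ(ρt)_known − 3247 × (depth of known layers): K_A = 79044.4 − 3247×29.2 = −15768; K_B = 85842.9 − 3247×(0.516 + 29.9) = −12917.852.
Balance: K_A = K_B − x×(3247 − 1974), so x = (K_B − K_A)/(3247 − 1974) = 2850.15/1273 = 2.24 km.

2.24 km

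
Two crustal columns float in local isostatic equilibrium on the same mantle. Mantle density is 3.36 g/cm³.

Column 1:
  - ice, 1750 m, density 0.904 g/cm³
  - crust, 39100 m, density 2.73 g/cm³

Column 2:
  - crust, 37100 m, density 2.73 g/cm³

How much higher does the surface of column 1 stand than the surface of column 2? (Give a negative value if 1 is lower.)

For any compensation level in the mantle, the mantle terms cancel and isostasy reduces to e = (Σt_1 − Σt_2) − (Σ(ρt)_1 − Σ(ρt)_2) / ρ_m.
Σt_1 = 40850 m; Σt_2 = 37100 m; Σ(ρt)_1 = 108325; Σ(ρt)_2 = 101283 (in m·g/cm³).
e = (40850 − 37100) − (108325 − 101283) / 3.36 = 1650 m.

1650 m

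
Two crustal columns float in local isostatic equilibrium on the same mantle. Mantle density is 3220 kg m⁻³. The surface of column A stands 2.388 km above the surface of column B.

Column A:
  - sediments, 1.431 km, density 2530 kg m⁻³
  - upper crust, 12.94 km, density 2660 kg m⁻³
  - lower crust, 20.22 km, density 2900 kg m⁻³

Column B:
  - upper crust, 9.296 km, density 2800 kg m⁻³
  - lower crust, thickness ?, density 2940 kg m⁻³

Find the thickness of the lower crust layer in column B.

Take the compensation level at the base of the deeper column (depth z_c below the surface of column A) and equate Σ ρ_i t_i down to z_c; mantle fills any gap and the z_c terms cancel.
Column A: 1.431×2530 + 12.94×2660 + 20.22×2900 + (z_c − 34.591)×3220
Column B: 2.388×0 + 9.296×2800 + x×2940 + (z_c − 2.388 − 9.296 − x)×3220
The z_c×3220 term appears on both sides and cancels. Collect the known terms of each column as K = Σ(ρt)_known − 3220 × (depth of known layers): K_A = 96678.83 − 3220×34.591 = −14704.19; K_B = 26028.8 − 3220×(2.388 + 9.296) = −11593.68.
Balance: K_A = K_B − x×(3220 − 2940), so x = (K_B − K_A)/(3220 − 2940) = 3110.51/280 = 11.1 km.

11.1 km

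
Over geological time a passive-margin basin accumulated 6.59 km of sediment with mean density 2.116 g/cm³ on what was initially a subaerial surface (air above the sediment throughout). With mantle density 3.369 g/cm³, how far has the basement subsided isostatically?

4.14 km

Subaerial load: s = t ρ_sed / ρ_m = 6.59 km × 2.116/3.369 = 4.14 km.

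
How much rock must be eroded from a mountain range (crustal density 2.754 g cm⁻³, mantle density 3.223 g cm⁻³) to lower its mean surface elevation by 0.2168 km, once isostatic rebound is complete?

Net drop Δ = e − u = e − e ρ_c/ρ_m = e (ρ_m − ρ_c)/ρ_m.
e = Δ ρ_m/(ρ_m − ρ_c) = 0.2168 km × 3.223/0.469 = 1.49 km.

1.49 km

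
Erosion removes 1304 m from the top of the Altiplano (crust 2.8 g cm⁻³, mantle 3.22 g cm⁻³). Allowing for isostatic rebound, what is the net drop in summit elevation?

170 m

Rebound u = e ρ_c/ρ_m = 1304 m × 2.8/3.22 = 1134 m.
Net surface drop = e − u = 1304 m − 1134 m = e (ρ_m − ρ_c)/ρ_m = 170 m.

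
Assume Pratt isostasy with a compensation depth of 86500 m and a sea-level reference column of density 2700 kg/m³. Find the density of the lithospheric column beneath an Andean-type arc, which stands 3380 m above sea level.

2600 kg/m³

Pratt balance: ρ_ref D = ρ (D + h).
ρ = ρ_ref D/(D + h) = 2700 × 86500 m/(86500 m + 3380 m) = 2600 kg/m³.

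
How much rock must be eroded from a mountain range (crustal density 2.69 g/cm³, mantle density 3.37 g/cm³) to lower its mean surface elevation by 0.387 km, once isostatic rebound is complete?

1.92 km

Net drop Δ = e − u = e − e ρ_c/ρ_m = e (ρ_m − ρ_c)/ρ_m.
e = Δ ρ_m/(ρ_m − ρ_c) = 0.387 km × 3.37/0.68 = 1.92 km.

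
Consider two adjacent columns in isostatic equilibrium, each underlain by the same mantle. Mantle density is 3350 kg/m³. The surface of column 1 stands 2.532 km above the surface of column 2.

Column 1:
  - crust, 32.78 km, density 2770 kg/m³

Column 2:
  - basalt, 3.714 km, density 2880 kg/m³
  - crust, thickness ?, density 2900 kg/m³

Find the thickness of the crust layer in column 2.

19.5 km

Take the compensation level at the base of the deeper column (depth z_c below the surface of column 1) and equate Σ ρ_i t_i down to z_c; mantle fills any gap and the z_c terms cancel.
Column 1: 32.78×2770 + (z_c − 32.78)×3350
Column 2: 2.532×0 + 3.714×2880 + x×2900 + (z_c − 2.532 − 3.714 − x)×3350
The z_c×3350 term appears on both sides and cancels. Collect the known terms of each column as K = Σ(ρt)_known − 3350 × (depth of known layers): K_1 = 90800.6 − 3350×32.78 = −19012.4; K_2 = 10696.32 − 3350×(2.532 + 3.714) = −10227.78.
Balance: K_1 = K_2 − x×(3350 − 2900), so x = (K_2 − K_1)/(3350 − 2900) = 8784.62/450 = 19.5 km.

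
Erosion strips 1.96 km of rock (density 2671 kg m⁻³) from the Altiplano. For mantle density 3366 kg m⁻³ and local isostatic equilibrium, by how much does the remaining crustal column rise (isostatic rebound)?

1.56 km

Unloading: uplift u = e ρ_c/ρ_m = 1.96 km × 2671/3366 = 1.56 km.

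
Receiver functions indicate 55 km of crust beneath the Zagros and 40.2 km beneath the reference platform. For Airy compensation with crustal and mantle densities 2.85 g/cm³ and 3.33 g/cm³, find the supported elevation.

2.13 km

Excess crust Δ = 55 km − 40.2 km = 14.8 km, split between elevation h and root r with h + r = Δ.
Airy balance ρ_c h = (ρ_m − ρ_c) r gives r = h ρ_c/(ρ_m − ρ_c), so h (1 + ρ_c/(ρ_m − ρ_c)) = Δ, i.e. h = Δ (ρ_m − ρ_c)/ρ_m.
h = 14.8 km × 0.48/3.33 = 2.13 km.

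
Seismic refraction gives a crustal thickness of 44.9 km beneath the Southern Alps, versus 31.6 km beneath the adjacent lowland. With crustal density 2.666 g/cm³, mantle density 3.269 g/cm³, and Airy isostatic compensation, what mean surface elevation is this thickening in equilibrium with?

2.45 km

Excess crust Δ = 44.9 km − 31.6 km = 13.3 km, split between elevation h and root r with h + r = Δ.
Airy balance ρ_c h = (ρ_m − ρ_c) r gives r = h ρ_c/(ρ_m − ρ_c), so h (1 + ρ_c/(ρ_m − ρ_c)) = Δ, i.e. h = Δ (ρ_m − ρ_c)/ρ_m.
h = 13.3 km × 0.603/3.269 = 2.45 km.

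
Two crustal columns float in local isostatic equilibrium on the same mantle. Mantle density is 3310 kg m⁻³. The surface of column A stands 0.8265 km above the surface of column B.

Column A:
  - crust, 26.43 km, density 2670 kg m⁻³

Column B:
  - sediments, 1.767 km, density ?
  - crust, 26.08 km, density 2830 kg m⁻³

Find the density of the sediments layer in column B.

Take the compensation level at the base of the deeper column (depth z_c below the surface of column A) and equate Σ ρ_i t_i down to z_c; mantle fills any gap and the z_c terms cancel.
Column A: 26.43×2670 + (z_c − 26.43)×3310
Column B: 0.8265×0 + 1.767×ρ + 26.08×2830 + (z_c − 0.8265 − 27.847)×3310
The z_c×3310 term appears on both sides and cancels. Collect the known terms of each column as K = Σ(ρt)_known − 3310 × (depth of known layers): K_A = 70568.1 − 3310×26.43 = −16915.2; K_B = 73806.4 − 3310×(0.8265 + 27.847) = −21102.885.
Balance: K_A = K_B + 1.767×ρ, so ρ = (K_A − K_B)/1.767 = 4187.69/1.767 = 2370 kg m⁻³.

2370 kg m⁻³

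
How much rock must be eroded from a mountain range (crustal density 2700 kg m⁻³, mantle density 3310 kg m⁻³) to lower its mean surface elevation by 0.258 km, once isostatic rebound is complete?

1.4 km

Net drop Δ = e − u = e − e ρ_c/ρ_m = e (ρ_m − ρ_c)/ρ_m.
e = Δ ρ_m/(ρ_m − ρ_c) = 0.258 km × 3310/610 = 1.4 km.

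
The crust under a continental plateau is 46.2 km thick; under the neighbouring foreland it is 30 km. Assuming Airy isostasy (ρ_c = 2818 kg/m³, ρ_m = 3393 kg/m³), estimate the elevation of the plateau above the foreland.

Excess crust Δ = 46.2 km − 30 km = 16.2 km, split between elevation h and root r with h + r = Δ.
Airy balance ρ_c h = (ρ_m − ρ_c) r gives r = h ρ_c/(ρ_m − ρ_c), so h (1 + ρ_c/(ρ_m − ρ_c)) = Δ, i.e. h = Δ (ρ_m − ρ_c)/ρ_m.
h = 16.2 km × 575/3393 = 2.75 km.

2.75 km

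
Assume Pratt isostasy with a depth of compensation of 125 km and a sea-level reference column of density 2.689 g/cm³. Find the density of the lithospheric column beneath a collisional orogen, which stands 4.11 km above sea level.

2.6 g/cm³

Pratt balance: ρ_ref D = ρ (D + h).
ρ = ρ_ref D/(D + h) = 2.689 × 125 km/(125 km + 4.11 km) = 2.6 g/cm³.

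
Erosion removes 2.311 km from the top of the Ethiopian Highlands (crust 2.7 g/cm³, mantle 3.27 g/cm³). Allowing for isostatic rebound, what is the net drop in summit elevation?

Rebound u = e ρ_c/ρ_m = 2.311 km × 2.7/3.27 = 1.908 km.
Net surface drop = e − u = 2.311 km − 1.908 km = e (ρ_m − ρ_c)/ρ_m = 0.403 km.

0.403 km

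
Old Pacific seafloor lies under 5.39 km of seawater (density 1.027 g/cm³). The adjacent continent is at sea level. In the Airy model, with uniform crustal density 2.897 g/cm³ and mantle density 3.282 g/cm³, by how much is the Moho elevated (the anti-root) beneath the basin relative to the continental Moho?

26.2 km

In Airy isostatic equilibrium: replacing crust with seawater at the top is compensated by replacing crust with mantle at the base: d (ρ_c − ρ_w) = a (ρ_m − ρ_c).
a = d (ρ_c − ρ_w)/(ρ_m − ρ_c) = 5.39 km × 1.87/0.385 = 26.2 km.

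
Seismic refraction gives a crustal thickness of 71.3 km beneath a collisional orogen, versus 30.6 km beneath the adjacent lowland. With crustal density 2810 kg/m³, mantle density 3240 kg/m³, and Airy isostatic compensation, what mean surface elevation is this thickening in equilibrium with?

5.4 km

Excess crust Δ = 71.3 km − 30.6 km = 40.7 km, split between elevation h and root r with h + r = Δ.
Airy balance ρ_c h = (ρ_m − ρ_c) r gives r = h ρ_c/(ρ_m − ρ_c), so h (1 + ρ_c/(ρ_m − ρ_c)) = Δ, i.e. h = Δ (ρ_m − ρ_c)/ρ_m.
h = 40.7 km × 430/3240 = 5.4 km.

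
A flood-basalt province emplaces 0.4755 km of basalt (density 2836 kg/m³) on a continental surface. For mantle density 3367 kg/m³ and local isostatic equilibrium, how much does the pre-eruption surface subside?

0.401 km

Subaerial loading: s = t ρ_load / ρ_m.
s = 0.4755 km × 2836/3367 = 0.401 km.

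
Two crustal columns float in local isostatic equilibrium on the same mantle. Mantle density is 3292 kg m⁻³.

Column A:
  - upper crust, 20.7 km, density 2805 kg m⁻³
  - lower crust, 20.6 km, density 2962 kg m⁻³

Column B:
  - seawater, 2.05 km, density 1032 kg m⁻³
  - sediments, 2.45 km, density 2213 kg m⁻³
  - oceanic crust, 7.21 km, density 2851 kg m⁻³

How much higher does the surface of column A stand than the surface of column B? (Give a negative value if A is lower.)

For any compensation level in the mantle, the mantle terms cancel and isostasy reduces to e = (Σt_A − Σt_B) − (Σ(ρt)_A − Σ(ρt)_B) / ρ_m.
Σt_A = 41.3 km; Σt_B = 11.71 km; Σ(ρt)_A = 119080.7; Σ(ρt)_B = 28093.16 (in km·kg m⁻³).
e = (41.3 − 11.71) − (119080.7 − 28093.16) / 3292 = 1.95 km.

1.95 km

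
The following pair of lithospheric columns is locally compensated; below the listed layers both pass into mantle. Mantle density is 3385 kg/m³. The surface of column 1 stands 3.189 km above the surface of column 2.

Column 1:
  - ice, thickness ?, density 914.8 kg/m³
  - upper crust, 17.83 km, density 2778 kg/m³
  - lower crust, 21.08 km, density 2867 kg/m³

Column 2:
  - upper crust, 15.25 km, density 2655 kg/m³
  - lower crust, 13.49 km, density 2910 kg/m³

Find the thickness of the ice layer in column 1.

2.67 km

Take the compensation level at the base of the deeper column (depth z_c below the surface of column 1) and equate Σ ρ_i t_i down to z_c; mantle fills any gap and the z_c terms cancel.
Column 1: x×914.8 + 17.83×2778 + 21.08×2867 + (z_c − 38.91 − x)×3385
Column 2: 3.189×0 + 15.25×2655 + 13.49×2910 + (z_c − 3.189 − 28.74)×3385
The z_c×3385 term appears on both sides and cancels. Collect the known terms of each column as K = Σ(ρt)_known − 3385 × (depth of known layers): K_1 = 109968.1 − 3385×38.91 = −21742.25; K_2 = 79744.65 − 3385×(3.189 + 28.74) = −28335.015.
Balance: K_1 − x×(3385 − 914.8) = K_2, so x = (K_1 − K_2)/(3385 − 914.8) = 6592.77/2470.2 = 2.67 km.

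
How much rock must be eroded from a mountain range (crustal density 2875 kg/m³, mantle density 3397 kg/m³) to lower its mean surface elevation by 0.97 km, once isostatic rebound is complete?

Net drop Δ = e − u = e − e ρ_c/ρ_m = e (ρ_m − ρ_c)/ρ_m.
e = Δ ρ_m/(ρ_m − ρ_c) = 0.97 km × 3397/522 = 6.31 km.

6.31 km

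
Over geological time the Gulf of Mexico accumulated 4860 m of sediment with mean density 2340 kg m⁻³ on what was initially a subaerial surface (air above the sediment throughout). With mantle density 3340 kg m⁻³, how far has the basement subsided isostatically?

3400 m

Subaerial load: s = t ρ_sed / ρ_m = 4860 m × 2340/3340 = 3400 m.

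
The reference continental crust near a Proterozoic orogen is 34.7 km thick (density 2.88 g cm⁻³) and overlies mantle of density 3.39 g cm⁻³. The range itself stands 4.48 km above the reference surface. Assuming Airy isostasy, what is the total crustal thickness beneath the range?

Root depth r = h ρ_c / (ρ_m − ρ_c) = 4.48 km × 2.88 / 0.51 = 25.3 km.
Total thickness = T + h + r = 34.7 km + 4.48 km + 25.3 km = 64.5 km.

64.5 km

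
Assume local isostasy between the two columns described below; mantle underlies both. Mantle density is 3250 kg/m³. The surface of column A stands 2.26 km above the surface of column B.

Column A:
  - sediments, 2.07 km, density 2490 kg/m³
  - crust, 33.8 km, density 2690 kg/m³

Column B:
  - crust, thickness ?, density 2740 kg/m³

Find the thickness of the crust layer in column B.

Take the compensation level at the base of the deeper column (depth z_c below the surface of column A) and equate Σ ρ_i t_i down to z_c; mantle fills any gap and the z_c terms cancel.
Column A: 2.07×2490 + 33.8×2690 + (z_c − 35.87)×3250
Column B: 2.26×0 + x×2740 + (z_c − 2.26 − 0 − x)×3250
The z_c×3250 term appears on both sides and cancels. Collect the known terms of each column as K = Σ(ρt)_known − 3250 × (depth of known layers): K_A = 96076.3 − 3250×35.87 = −20501.2; K_B = 0 − 3250×(2.26 + 0) = −7345.
Balance: K_A = K_B − x×(3250 − 2740), so x = (K_B − K_A)/(3250 − 2740) = 13156.2/510 = 25.8 km.

25.8 km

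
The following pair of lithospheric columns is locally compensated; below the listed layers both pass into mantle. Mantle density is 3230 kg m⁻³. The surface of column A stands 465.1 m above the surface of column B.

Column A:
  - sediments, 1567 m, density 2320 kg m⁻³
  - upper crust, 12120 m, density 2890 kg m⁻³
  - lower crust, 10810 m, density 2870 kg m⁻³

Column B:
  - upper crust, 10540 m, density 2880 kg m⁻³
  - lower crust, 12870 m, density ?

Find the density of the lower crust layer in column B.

Take the compensation level at the base of the deeper column (depth z_c below the surface of column A) and equate Σ ρ_i t_i down to z_c; mantle fills any gap and the z_c terms cancel.
Column A: 1567×2320 + 12120×2890 + 10810×2870 + (z_c − 24497)×3230
Column B: 465.1×0 + 10540×2880 + 12870×ρ + (z_c − 465.1 − 23410)×3230
The z_c×3230 term appears on both sides and cancels. Collect the known terms of each column as K = Σ(ρt)_known − 3230 × (depth of known layers): K_A = 69686940 − 3230×24497 = −9438370; K_B = 30355200 − 3230×(465.1 + 23410) = −46761373.
Balance: K_A = K_B + 12870×ρ, so ρ = (K_A − K_B)/12870 = 37323000/12870 = 2900 kg m⁻³.

2900 kg m⁻³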